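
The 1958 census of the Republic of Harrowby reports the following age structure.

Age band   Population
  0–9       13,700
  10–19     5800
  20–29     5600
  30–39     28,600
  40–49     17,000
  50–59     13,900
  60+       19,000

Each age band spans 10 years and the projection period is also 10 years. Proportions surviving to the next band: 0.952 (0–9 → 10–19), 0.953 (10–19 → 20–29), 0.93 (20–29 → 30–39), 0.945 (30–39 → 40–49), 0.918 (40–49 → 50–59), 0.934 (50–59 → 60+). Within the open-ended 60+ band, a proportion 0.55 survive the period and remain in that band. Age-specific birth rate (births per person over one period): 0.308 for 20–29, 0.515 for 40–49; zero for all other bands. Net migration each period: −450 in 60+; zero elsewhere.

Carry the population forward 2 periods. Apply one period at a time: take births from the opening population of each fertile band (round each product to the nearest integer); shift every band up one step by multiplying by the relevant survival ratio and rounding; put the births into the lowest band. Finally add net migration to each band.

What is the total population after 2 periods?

99667

(Bands numbered youngest = 1 to oldest = 7.)
— Period 1 —
Births: 5600 × 0.308 = 1725, 17000 × 0.515 = 8755 → total 10480
Band 2: 13700 × 0.952 = 13042
Band 3: 5800 × 0.953 = 5527
Band 4: 5600 × 0.93 = 5208
Band 5: 28600 × 0.945 = 27027
Band 6: 17000 × 0.918 = 15606
Band 7: 13900 × 0.934 + 19000 × 0.55 = 12983 + 10450 = 23433
Net migration: Band 7 − 450 → 22983
Giving 10480 / 13042 / 5527 / 5208 / 27027 / 15606 / 22983.
— Period 2 —
Births: 5527 × 0.308 = 1702, 27027 × 0.515 = 13919 → total 15621
Band 2: 10480 × 0.952 = 9977
Band 3: 13042 × 0.953 = 12429
Band 4: 5527 × 0.93 = 5140
Band 5: 5208 × 0.945 = 4922
Band 6: 27027 × 0.918 = 24811
Band 7: 15606 × 0.934 + 22983 × 0.55 = 14576 + 12641 = 27217
Net migration: Band 7 − 450 → 26767
Giving 15621 / 9977 / 12429 / 5140 / 4922 / 24811 / 26767.
Total after period 2: 15621 + 9977 + 12429 + 5140 + 4922 + 24811 + 26767 = 99667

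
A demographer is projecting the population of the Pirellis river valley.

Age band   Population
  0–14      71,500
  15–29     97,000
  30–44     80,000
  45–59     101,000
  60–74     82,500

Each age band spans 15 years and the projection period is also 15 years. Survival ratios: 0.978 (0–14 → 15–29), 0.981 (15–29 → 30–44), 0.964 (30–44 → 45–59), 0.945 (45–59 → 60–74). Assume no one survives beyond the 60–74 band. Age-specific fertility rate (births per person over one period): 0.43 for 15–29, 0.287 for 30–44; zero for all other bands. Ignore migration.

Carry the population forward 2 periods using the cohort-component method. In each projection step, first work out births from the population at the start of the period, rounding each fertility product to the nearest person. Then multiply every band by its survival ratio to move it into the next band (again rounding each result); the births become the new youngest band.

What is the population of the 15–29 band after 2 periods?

63247

Call the groups 1 to 5, youngest first.
Period 1:
Births: 97000 × 0.43 = 41710, 80000 × 0.287 = 22960 → 64670
Group 2: 71500 × 0.978 = 69927
Group 3: 97000 × 0.981 = 95157
Group 4: 80000 × 0.964 = 77120
Group 5: 101000 × 0.945 = 95445
End of period: [64670, 69927, 95157, 77120, 95445]
Period 2:
Births: 69927 × 0.43 = 30069, 95157 × 0.287 = 27310 → 57379
Group 2: 64670 × 0.978 = 63247
Group 3: 69927 × 0.981 = 68598
Group 4: 95157 × 0.964 = 91731
Group 5: 77120 × 0.945 = 72878
End of period: [57379, 63247, 68598, 91731, 72878]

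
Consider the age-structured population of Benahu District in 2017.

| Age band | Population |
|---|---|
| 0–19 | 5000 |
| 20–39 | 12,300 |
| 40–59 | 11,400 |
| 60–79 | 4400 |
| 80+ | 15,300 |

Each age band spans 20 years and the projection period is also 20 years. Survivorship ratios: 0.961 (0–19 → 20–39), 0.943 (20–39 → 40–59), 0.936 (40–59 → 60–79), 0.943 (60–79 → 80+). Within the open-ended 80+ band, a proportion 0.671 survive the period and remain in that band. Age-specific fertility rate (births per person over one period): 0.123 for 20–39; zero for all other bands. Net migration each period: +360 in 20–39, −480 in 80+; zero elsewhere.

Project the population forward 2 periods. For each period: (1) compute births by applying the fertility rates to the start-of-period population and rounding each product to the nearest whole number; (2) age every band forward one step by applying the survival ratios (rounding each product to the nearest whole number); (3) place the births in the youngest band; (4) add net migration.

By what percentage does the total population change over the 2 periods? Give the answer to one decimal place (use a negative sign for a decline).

-23.3

After projecting period 1:
Births: 12300 * 0.123 = 1513
20–39: 5000 * 0.961 = 4805
40–59: 12300 * 0.943 = 11599
60–79: 11400 * 0.936 = 10670
80+: 4400 * 0.943 + 15300 * 0.671 = 4149 + 10266 = 14415
Net migration: 20–39 + 360 → 5165; 80+ − 480 → 13935
Population now: 0–19=1513, 20–39=5165, 40–59=11599, 60–79=10670, 80+=13935
After projecting period 2:
Births: 5165 * 0.123 = 635
20–39: 1513 * 0.961 = 1454
40–59: 5165 * 0.943 = 4871
60–79: 11599 * 0.936 = 10857
80+: 10670 * 0.943 + 13935 * 0.671 = 10062 + 9350 = 19412
Net migration: 20–39 + 360 → 1814; 80+ − 480 → 18932
Population now: 0–19=635, 20–39=1814, 40–59=4871, 60–79=10857, 80+=18932
Total: 48400 → 37109; change = -11291; percentage change = -23.3%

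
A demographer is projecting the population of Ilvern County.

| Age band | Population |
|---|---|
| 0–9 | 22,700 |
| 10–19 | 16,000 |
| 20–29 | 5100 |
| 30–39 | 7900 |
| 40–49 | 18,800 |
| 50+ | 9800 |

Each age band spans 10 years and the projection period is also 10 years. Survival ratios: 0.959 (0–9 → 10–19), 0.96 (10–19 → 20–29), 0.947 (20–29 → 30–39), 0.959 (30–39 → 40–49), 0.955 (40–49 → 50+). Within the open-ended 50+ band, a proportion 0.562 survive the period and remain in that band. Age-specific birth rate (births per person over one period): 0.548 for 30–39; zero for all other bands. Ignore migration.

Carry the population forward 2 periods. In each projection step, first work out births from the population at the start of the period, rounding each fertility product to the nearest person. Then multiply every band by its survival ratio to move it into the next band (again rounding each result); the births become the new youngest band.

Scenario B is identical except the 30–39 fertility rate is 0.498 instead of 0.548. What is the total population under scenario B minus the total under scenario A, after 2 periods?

-621

Period 1:
Births: 7900 × 0.548 = 4329
10–19: 22700 × 0.959 = 21769
20–29: 16000 × 0.96 = 15360
30–39: 5100 × 0.947 = 4830
40–49: 7900 × 0.959 = 7576
50+: 18800 × 0.955 + 9800 × 0.562 = 17954 + 5508 = 23462
→ [4329, 21769, 15360, 4830, 7576, 23462]
Period 2:
Births: 4830 × 0.548 = 2647
10–19: 4329 × 0.959 = 4152
20–29: 21769 × 0.96 = 20898
30–39: 15360 × 0.947 = 14546
40–49: 4830 × 0.959 = 4632
50+: 7576 × 0.955 + 23462 × 0.562 = 7235 + 13186 = 20421
→ [2647, 4152, 20898, 14546, 4632, 20421]
Scenario A total after 2 periods: 67296
Scenario B projection —
Period 1:
Births: 7900 × 0.498 = 3934
10–19: 22700 × 0.959 = 21769
20–29: 16000 × 0.96 = 15360
30–39: 5100 × 0.947 = 4830
40–49: 7900 × 0.959 = 7576
50+: 18800 × 0.955 + 9800 × 0.562 = 17954 + 5508 = 23462
→ [3934, 21769, 15360, 4830, 7576, 23462]
Period 2:
Births: 4830 × 0.498 = 2405
10–19: 3934 × 0.959 = 3773
20–29: 21769 × 0.96 = 20898
30–39: 15360 × 0.947 = 14546
40–49: 4830 × 0.959 = 4632
50+: 7576 × 0.955 + 23462 × 0.562 = 7235 + 13186 = 20421
→ [2405, 3773, 20898, 14546, 4632, 20421]
Scenario B total after 2 periods: 66675
Difference B − A = 66675 − 67296 = -621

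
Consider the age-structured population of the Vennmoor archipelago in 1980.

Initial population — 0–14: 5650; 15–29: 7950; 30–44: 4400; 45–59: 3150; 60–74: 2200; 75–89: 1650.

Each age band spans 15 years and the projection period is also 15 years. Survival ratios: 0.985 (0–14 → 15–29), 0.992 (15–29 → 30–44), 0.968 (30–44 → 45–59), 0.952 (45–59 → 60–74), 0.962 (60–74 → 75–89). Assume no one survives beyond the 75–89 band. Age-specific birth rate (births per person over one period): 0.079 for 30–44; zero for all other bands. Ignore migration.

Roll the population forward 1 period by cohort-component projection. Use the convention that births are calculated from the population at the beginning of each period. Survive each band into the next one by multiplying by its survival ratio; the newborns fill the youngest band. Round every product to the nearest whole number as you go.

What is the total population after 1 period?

(Groups numbered youngest = 1 to oldest = 6.)
— Period 1 —
Births: 4400 * 0.079 = 348
Group 2: 5650 * 0.985 = 5565
Group 3: 7950 * 0.992 = 7886
Group 4: 4400 * 0.968 = 4259
Group 5: 3150 * 0.952 = 2999
Group 6: 2200 * 0.962 = 2116
Giving 348 / 5565 / 7886 / 4259 / 2999 / 2116.
Total after period 1: 348 + 5565 + 7886 + 4259 + 2999 + 2116 = 23173

23173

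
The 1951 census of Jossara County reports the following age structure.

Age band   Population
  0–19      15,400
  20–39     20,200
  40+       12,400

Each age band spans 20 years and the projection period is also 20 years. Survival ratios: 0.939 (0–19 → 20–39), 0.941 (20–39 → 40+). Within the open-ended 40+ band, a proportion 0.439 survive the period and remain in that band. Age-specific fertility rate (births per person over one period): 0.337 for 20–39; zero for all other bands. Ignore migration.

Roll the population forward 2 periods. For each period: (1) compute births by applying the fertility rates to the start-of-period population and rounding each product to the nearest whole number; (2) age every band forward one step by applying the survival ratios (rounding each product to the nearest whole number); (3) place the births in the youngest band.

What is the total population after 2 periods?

— Period 1 —
Births: 20200 × 0.337 = 6807
20–39: 15400 × 0.939 = 14461
40+: 20200 × 0.941 + 12400 × 0.439 = 19008 + 5444 = 24452
Population now: 0–19=6807, 20–39=14461, 40+=24452
— Period 2 —
Births: 14461 × 0.337 = 4873
20–39: 6807 × 0.939 = 6392
40+: 14461 × 0.941 + 24452 × 0.439 = 13608 + 10734 = 24342
Population now: 0–19=4873, 20–39=6392, 40+=24342
Total after period 2: 4873 + 6392 + 24342 = 35607

35607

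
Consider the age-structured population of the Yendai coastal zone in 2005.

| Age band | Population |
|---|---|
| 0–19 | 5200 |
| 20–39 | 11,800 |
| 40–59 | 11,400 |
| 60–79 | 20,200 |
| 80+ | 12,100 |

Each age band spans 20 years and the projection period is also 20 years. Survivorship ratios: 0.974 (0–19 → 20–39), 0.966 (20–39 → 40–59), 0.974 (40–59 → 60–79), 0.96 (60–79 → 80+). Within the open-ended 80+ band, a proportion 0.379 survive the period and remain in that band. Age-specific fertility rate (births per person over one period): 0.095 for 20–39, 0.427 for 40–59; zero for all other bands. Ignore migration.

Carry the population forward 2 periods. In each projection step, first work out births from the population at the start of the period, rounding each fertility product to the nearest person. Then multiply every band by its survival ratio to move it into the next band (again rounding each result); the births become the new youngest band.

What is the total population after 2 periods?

Period 1.
Births: 11800 × 0.095 = 1121, 11400 × 0.427 = 4868 → total 5989
20–39: 5200 × 0.974 = 5065
40–59: 11800 × 0.966 = 11399
60–79: 11400 × 0.974 = 11104
80+: 20200 × 0.96 + 12100 × 0.379 = 19392 + 4586 = 23978
→ [5989, 5065, 11399, 11104, 23978]
Period 2.
Births: 5065 × 0.095 = 481, 11399 × 0.427 = 4867 → total 5348
20–39: 5989 × 0.974 = 5833
40–59: 5065 × 0.966 = 4893
60–79: 11399 × 0.974 = 11103
80+: 11104 × 0.96 + 23978 × 0.379 = 10660 + 9088 = 19748
→ [5348, 5833, 4893, 11103, 19748]
Total after period 2: 5348 + 5833 + 4893 + 11103 + 19748 = 46925

46925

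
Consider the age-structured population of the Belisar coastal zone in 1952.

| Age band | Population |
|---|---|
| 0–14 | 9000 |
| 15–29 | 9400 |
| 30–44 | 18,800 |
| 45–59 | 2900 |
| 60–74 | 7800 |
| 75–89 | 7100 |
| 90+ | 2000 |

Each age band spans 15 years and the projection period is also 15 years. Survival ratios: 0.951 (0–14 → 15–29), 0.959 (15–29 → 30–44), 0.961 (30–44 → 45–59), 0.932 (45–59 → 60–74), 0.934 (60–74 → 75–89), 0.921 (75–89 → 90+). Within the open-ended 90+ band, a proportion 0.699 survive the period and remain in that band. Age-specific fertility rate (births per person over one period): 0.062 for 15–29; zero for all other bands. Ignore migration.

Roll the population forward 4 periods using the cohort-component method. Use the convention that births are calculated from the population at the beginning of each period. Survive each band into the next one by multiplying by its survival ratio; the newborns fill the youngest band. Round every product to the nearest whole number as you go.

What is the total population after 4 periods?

38050

After projecting period 1:
Births: 9400 × 0.062 = 583
15–29: 9000 × 0.951 = 8559
30–44: 9400 × 0.959 = 9015
45–59: 18800 × 0.961 = 18067
60–74: 2900 × 0.932 = 2703
75–89: 7800 × 0.934 = 7285
90+: 7100 × 0.921 + 2000 × 0.699 = 6539 + 1398 = 7937
Population now: 0–14=583, 15–29=8559, 30–44=9015, 45–59=18067, 60–74=2703, 75–89=7285, 90+=7937
After projecting period 2:
Births: 8559 × 0.062 = 531
15–29: 583 × 0.951 = 554
30–44: 8559 × 0.959 = 8208
45–59: 9015 × 0.961 = 8663
60–74: 18067 × 0.932 = 16838
75–89: 2703 × 0.934 = 2525
90+: 7285 × 0.921 + 7937 × 0.699 = 6709 + 5548 = 12257
Population now: 0–14=531, 15–29=554, 30–44=8208, 45–59=8663, 60–74=16838, 75–89=2525, 90+=12257
After projecting period 3:
Births: 554 × 0.062 = 34
15–29: 531 × 0.951 = 505
30–44: 554 × 0.959 = 531
45–59: 8208 × 0.961 = 7888
60–74: 8663 × 0.932 = 8074
75–89: 16838 × 0.934 = 15727
90+: 2525 × 0.921 + 12257 × 0.699 = 2326 + 8568 = 10894
Population now: 0–14=34, 15–29=505, 30–44=531, 45–59=7888, 60–74=8074, 75–89=15727, 90+=10894
After projecting period 4:
Births: 505 × 0.062 = 31
15–29: 34 × 0.951 = 32
30–44: 505 × 0.959 = 484
45–59: 531 × 0.961 = 510
60–74: 7888 × 0.932 = 7352
75–89: 8074 × 0.934 = 7541
90+: 15727 × 0.921 + 10894 × 0.699 = 14485 + 7615 = 22100
Population now: 0–14=31, 15–29=32, 30–44=484, 45–59=510, 60–74=7352, 75–89=7541, 90+=22100
Total after period 4: 31 + 32 + 484 + 510 + 7352 + 7541 + 22100 = 38050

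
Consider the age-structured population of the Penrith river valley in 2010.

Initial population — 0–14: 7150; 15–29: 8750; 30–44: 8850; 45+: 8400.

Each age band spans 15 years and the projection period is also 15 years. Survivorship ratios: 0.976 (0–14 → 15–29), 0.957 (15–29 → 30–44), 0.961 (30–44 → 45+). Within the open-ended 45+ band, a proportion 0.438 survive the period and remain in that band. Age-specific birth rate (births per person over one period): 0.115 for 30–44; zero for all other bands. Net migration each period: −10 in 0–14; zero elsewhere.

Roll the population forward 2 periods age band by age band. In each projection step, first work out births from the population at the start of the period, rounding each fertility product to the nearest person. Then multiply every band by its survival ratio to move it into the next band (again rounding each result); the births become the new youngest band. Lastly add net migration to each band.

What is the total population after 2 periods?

Period 1:
Births: 8850 × 0.115 = 1018
15–29: 7150 × 0.976 = 6978
30–44: 8750 × 0.957 = 8374
45+: 8850 × 0.961 + 8400 × 0.438 = 8505 + 3679 = 12184
Net migration: 0–14 − 10 → 1008
Giving 1008 / 6978 / 8374 / 12184.
Period 2:
Births: 8374 × 0.115 = 963
15–29: 1008 × 0.976 = 984
30–44: 6978 × 0.957 = 6678
45+: 8374 × 0.961 + 12184 × 0.438 = 8047 + 5337 = 13384
Net migration: 0–14 − 10 → 953
Giving 953 / 984 / 6678 / 13384.
Total after period 2: 953 + 984 + 6678 + 13384 = 21999

21999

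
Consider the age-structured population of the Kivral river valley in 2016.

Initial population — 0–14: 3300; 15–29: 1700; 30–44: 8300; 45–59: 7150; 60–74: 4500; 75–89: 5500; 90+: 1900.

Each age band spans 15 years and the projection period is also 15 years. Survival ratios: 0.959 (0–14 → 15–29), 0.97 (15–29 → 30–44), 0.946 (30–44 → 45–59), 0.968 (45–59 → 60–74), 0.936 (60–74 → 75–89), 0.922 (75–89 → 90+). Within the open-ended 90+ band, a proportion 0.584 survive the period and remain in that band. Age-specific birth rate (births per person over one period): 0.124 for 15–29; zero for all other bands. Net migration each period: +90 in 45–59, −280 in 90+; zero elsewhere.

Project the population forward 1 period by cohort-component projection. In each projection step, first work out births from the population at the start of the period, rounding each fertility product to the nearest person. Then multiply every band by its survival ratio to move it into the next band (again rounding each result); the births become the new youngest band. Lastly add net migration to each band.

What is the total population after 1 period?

30001

Call the bands 1 to 7, youngest first.
After projecting period 1:
Births: 1700 * 0.124 = 211
Band 2: 3300 * 0.959 = 3165
Band 3: 1700 * 0.97 = 1649
Band 4: 8300 * 0.946 = 7852
Band 5: 7150 * 0.968 = 6921
Band 6: 4500 * 0.936 = 4212
Band 7: 5500 * 0.922 + 1900 * 0.584 = 5071 + 1110 = 6181
Net migration: Band 4 + 90 → 7942; Band 7 − 280 → 5901
End of period: [211, 3165, 1649, 7942, 6921, 4212, 5901]
Total after period 1: 211 + 3165 + 1649 + 7942 + 6921 + 4212 + 5901 = 30001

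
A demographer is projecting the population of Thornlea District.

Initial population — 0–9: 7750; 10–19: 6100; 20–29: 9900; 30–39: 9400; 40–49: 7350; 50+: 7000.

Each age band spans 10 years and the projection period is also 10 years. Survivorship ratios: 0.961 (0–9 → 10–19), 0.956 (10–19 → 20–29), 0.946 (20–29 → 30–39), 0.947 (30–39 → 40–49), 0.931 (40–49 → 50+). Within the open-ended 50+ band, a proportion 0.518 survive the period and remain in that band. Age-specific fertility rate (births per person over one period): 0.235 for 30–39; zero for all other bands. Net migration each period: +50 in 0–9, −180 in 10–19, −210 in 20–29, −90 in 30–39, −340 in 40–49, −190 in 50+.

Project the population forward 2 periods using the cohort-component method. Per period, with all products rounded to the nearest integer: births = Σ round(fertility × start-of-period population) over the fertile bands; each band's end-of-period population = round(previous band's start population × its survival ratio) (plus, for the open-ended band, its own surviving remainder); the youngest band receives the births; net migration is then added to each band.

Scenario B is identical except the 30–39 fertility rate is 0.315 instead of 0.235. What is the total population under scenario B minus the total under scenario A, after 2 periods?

1465

Period 1.
Births: 9400 * 0.235 = 2209
10–19: 7750 * 0.961 = 7448
20–29: 6100 * 0.956 = 5832
30–39: 9900 * 0.946 = 9365
40–49: 9400 * 0.947 = 8902
50+: 7350 * 0.931 + 7000 * 0.518 = 6843 + 3626 = 10469
Net migration: 0–9 + 50 → 2259; 10–19 − 180 → 7268; 20–29 − 210 → 5622; 30–39 − 90 → 9275; 40–49 − 340 → 8562; 50+ − 190 → 10279
→ [2259, 7268, 5622, 9275, 8562, 10279]
Period 2.
Births: 9275 * 0.235 = 2180
10–19: 2259 * 0.961 = 2171
20–29: 7268 * 0.956 = 6948
30–39: 5622 * 0.946 = 5318
40–49: 9275 * 0.947 = 8783
50+: 8562 * 0.931 + 10279 * 0.518 = 7971 + 5325 = 13296
Net migration: 0–9 + 50 → 2230; 10–19 − 180 → 1991; 20–29 − 210 → 6738; 30–39 − 90 → 5228; 40–49 − 340 → 8443; 50+ − 190 → 13106
→ [2230, 1991, 6738, 5228, 8443, 13106]
Scenario A total after 2 periods: 37736
Scenario B projection —
Period 1.
Births: 9400 * 0.315 = 2961
10–19: 7750 * 0.961 = 7448
20–29: 6100 * 0.956 = 5832
30–39: 9900 * 0.946 = 9365
40–49: 9400 * 0.947 = 8902
50+: 7350 * 0.931 + 7000 * 0.518 = 6843 + 3626 = 10469
Net migration: 0–9 + 50 → 3011; 10–19 − 180 → 7268; 20–29 − 210 → 5622; 30–39 − 90 → 9275; 40–49 − 340 → 8562; 50+ − 190 → 10279
→ [3011, 7268, 5622, 9275, 8562, 10279]
Period 2.
Births: 9275 * 0.315 = 2922
10–19: 3011 * 0.961 = 2894
20–29: 7268 * 0.956 = 6948
30–39: 5622 * 0.946 = 5318
40–49: 9275 * 0.947 = 8783
50+: 8562 * 0.931 + 10279 * 0.518 = 7971 + 5325 = 13296
Net migration: 0–9 + 50 → 2972; 10–19 − 180 → 2714; 20–29 − 210 → 6738; 30–39 − 90 → 5228; 40–49 − 340 → 8443; 50+ − 190 → 13106
→ [2972, 2714, 6738, 5228, 8443, 13106]
Scenario B total after 2 periods: 39201
Difference B − A = 39201 − 37736 = 1465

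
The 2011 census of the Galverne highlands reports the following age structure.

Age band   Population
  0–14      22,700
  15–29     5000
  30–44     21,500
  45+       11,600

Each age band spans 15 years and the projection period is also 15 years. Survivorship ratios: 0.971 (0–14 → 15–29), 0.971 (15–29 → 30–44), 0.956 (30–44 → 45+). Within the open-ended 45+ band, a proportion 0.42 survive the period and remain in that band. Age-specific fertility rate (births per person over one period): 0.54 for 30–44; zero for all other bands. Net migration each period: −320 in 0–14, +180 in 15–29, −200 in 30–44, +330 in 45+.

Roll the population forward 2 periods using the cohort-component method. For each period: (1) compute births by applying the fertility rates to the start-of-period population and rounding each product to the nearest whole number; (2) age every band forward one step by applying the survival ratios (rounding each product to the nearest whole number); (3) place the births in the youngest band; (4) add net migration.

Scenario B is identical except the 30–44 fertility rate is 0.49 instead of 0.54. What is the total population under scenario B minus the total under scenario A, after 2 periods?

After projecting period 1:
Births: 21500 * 0.54 = 11610
15–29: 22700 * 0.971 = 22042
30–44: 5000 * 0.971 = 4855
45+: 21500 * 0.956 + 11600 * 0.42 = 20554 + 4872 = 25426
Net migration: 0–14 − 320 → 11290; 15–29 + 180 → 22222; 30–44 − 200 → 4655; 45+ + 330 → 25756
End of period: [11290, 22222, 4655, 25756]
After projecting period 2:
Births: 4655 * 0.54 = 2514
15–29: 11290 * 0.971 = 10963
30–44: 22222 * 0.971 = 21578
45+: 4655 * 0.956 + 25756 * 0.42 = 4450 + 10818 = 15268
Net migration: 0–14 − 320 → 2194; 15–29 + 180 → 11143; 30–44 − 200 → 21378; 45+ + 330 → 15598
End of period: [2194, 11143, 21378, 15598]
Scenario A total after 2 periods: 50313
Scenario B projection —
After projecting period 1:
Births: 21500 * 0.49 = 10535
15–29: 22700 * 0.971 = 22042
30–44: 5000 * 0.971 = 4855
45+: 21500 * 0.956 + 11600 * 0.42 = 20554 + 4872 = 25426
Net migration: 0–14 − 320 → 10215; 15–29 + 180 → 22222; 30–44 − 200 → 4655; 45+ + 330 → 25756
End of period: [10215, 22222, 4655, 25756]
After projecting period 2:
Births: 4655 * 0.49 = 2281
15–29: 10215 * 0.971 = 9919
30–44: 22222 * 0.971 = 21578
45+: 4655 * 0.956 + 25756 * 0.42 = 4450 + 10818 = 15268
Net migration: 0–14 − 320 → 1961; 15–29 + 180 → 10099; 30–44 − 200 → 21378; 45+ + 330 → 15598
End of period: [1961, 10099, 21378, 15598]
Scenario B total after 2 periods: 49036
Difference B − A = 49036 − 50313 = -1277

-1277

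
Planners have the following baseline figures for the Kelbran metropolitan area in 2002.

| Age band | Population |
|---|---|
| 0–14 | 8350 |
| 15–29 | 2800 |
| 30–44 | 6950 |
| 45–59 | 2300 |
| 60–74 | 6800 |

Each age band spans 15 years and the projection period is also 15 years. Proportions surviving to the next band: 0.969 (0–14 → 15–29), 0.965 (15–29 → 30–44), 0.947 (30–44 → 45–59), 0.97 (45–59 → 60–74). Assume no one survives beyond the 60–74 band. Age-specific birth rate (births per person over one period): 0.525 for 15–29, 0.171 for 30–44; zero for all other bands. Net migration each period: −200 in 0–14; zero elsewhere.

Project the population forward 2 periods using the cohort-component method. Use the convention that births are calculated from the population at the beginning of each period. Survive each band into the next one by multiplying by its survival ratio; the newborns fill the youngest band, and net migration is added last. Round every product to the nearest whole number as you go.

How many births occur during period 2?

4710

(Groups numbered youngest = 1 to oldest = 5.)
Period 1.
Births: 2800 × 0.525 = 1470, 6950 × 0.171 = 1188 ⇒ total 2658
Group 2: 8350 × 0.969 = 8091
Group 3: 2800 × 0.965 = 2702
Group 4: 6950 × 0.947 = 6582
Group 5: 2300 × 0.97 = 2231
Net migration: Group 1 − 200 → 2458
→ [2458, 8091, 2702, 6582, 2231]
Period 2.
Births: 8091 × 0.525 = 4248, 2702 × 0.171 = 462 ⇒ total 4710
Group 2: 2458 × 0.969 = 2382
Group 3: 8091 × 0.965 = 7808
Group 4: 2702 × 0.947 = 2559
Group 5: 6582 × 0.97 = 6385
Net migration: Group 1 − 200 → 4510
→ [4510, 2382, 7808, 2559, 6385]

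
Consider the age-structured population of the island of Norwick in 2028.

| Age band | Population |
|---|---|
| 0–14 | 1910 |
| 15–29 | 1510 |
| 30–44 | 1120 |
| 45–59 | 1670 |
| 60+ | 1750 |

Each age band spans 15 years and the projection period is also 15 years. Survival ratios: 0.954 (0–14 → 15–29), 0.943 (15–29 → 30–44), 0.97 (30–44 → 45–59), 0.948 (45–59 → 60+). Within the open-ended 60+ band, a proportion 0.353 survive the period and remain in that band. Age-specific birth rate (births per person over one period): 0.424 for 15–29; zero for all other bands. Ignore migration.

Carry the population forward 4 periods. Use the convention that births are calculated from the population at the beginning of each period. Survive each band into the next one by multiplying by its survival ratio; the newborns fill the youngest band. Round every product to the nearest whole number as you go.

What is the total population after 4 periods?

4079

(Groups numbered youngest = 1 to oldest = 5.)
[period 1]
Births: 1510 × 0.424 = 640
Group 2: 1910 × 0.954 = 1822
Group 3: 1510 × 0.943 = 1424
Group 4: 1120 × 0.97 = 1086
Group 5: 1670 × 0.948 + 1750 × 0.353 = 1583 + 618 = 2201
Population now: 0–14=640, 15–29=1822, 30–44=1424, 45–59=1086, 60+=2201
[period 2]
Births: 1822 × 0.424 = 773
Group 2: 640 × 0.954 = 611
Group 3: 1822 × 0.943 = 1718
Group 4: 1424 × 0.97 = 1381
Group 5: 1086 × 0.948 + 2201 × 0.353 = 1030 + 777 = 1807
Population now: 0–14=773, 15–29=611, 30–44=1718, 45–59=1381, 60+=1807
[period 3]
Births: 611 × 0.424 = 259
Group 2: 773 × 0.954 = 737
Group 3: 611 × 0.943 = 576
Group 4: 1718 × 0.97 = 1666
Group 5: 1381 × 0.948 + 1807 × 0.353 = 1309 + 638 = 1947
Population now: 0–14=259, 15–29=737, 30–44=576, 45–59=1666, 60+=1947
[period 4]
Births: 737 × 0.424 = 312
Group 2: 259 × 0.954 = 247
Group 3: 737 × 0.943 = 695
Group 4: 576 × 0.97 = 559
Group 5: 1666 × 0.948 + 1947 × 0.353 = 1579 + 687 = 2266
Population now: 0–14=312, 15–29=247, 30–44=695, 45–59=559, 60+=2266
Total after period 4: 312 + 247 + 695 + 559 + 2266 = 4079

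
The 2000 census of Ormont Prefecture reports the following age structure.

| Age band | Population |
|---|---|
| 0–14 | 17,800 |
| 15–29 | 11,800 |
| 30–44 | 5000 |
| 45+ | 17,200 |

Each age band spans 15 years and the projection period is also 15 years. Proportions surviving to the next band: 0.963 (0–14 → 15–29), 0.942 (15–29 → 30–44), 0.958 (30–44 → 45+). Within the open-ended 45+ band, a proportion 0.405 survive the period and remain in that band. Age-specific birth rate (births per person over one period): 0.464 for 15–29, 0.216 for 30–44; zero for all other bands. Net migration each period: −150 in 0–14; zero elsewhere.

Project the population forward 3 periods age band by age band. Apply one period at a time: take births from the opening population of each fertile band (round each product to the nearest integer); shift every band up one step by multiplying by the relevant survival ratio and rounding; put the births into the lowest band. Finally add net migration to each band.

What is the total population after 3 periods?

43546

Period 1.
Births: 11800 × 0.464 = 5475, 5000 × 0.216 = 1080 ⇒ total 6555
15–29: 17800 × 0.963 = 17141
30–44: 11800 × 0.942 = 11116
45+: 5000 × 0.958 + 17200 × 0.405 = 4790 + 6966 = 11756
Net migration: 0–14 − 150 → 6405
→ [6405, 17141, 11116, 11756]
Period 2.
Births: 17141 × 0.464 = 7953, 11116 × 0.216 = 2401 ⇒ total 10354
15–29: 6405 × 0.963 = 6168
30–44: 17141 × 0.942 = 16147
45+: 11116 × 0.958 + 11756 × 0.405 = 10649 + 4761 = 15410
Net migration: 0–14 − 150 → 10204
→ [10204, 6168, 16147, 15410]
Period 3.
Births: 6168 × 0.464 = 2862, 16147 × 0.216 = 3488 ⇒ total 6350
15–29: 10204 × 0.963 = 9826
30–44: 6168 × 0.942 = 5810
45+: 16147 × 0.958 + 15410 × 0.405 = 15469 + 6241 = 21710
Net migration: 0–14 − 150 → 6200
→ [6200, 9826, 5810, 21710]
Total after period 3: 6200 + 9826 + 5810 + 21710 = 43546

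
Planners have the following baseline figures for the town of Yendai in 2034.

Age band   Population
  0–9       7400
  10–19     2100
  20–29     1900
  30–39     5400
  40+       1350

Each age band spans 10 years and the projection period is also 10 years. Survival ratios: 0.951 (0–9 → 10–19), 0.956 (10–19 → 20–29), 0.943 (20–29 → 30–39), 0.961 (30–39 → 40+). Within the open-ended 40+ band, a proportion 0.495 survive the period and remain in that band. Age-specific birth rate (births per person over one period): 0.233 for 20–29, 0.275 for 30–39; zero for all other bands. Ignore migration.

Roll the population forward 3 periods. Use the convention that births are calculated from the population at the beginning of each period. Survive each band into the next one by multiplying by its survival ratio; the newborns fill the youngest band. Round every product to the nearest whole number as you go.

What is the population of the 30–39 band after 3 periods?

Let band 1 be 0–9 through band 5 = 40+.
[period 1]
Births: 1900 × 0.233 = 443, 5400 × 0.275 = 1485 → 1928
Band 2: 7400 × 0.951 = 7037
Band 3: 2100 × 0.956 = 2008
Band 4: 1900 × 0.943 = 1792
Band 5: 5400 × 0.961 + 1350 × 0.495 = 5189 + 668 = 5857
→ [1928, 7037, 2008, 1792, 5857]
[period 2]
Births: 2008 × 0.233 = 468, 1792 × 0.275 = 493 → 961
Band 2: 1928 × 0.951 = 1834
Band 3: 7037 × 0.956 = 6727
Band 4: 2008 × 0.943 = 1894
Band 5: 1792 × 0.961 + 5857 × 0.495 = 1722 + 2899 = 4621
→ [961, 1834, 6727, 1894, 4621]
[period 3]
Births: 6727 × 0.233 = 1567, 1894 × 0.275 = 521 → 2088
Band 2: 961 × 0.951 = 914
Band 3: 1834 × 0.956 = 1753
Band 4: 6727 × 0.943 = 6344
Band 5: 1894 × 0.961 + 4621 × 0.495 = 1820 + 2287 = 4107
→ [2088, 914, 1753, 6344, 4107]

6344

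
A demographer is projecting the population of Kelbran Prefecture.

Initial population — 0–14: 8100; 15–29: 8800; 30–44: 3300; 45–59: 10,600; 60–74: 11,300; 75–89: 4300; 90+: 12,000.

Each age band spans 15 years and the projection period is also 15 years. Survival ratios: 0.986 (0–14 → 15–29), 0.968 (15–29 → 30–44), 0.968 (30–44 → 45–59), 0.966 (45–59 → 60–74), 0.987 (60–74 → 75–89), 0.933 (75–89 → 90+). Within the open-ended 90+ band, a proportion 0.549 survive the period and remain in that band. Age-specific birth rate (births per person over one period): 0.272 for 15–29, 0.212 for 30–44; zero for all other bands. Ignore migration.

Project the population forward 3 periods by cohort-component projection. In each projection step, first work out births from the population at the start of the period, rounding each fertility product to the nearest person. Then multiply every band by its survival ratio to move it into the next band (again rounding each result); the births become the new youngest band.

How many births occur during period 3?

— Period 1 —
Births: 8800 * 0.272 = 2394 ; 3300 * 0.212 = 700 — total 3094
15–29: 8100 * 0.986 = 7987
30–44: 8800 * 0.968 = 8518
45–59: 3300 * 0.968 = 3194
60–74: 10600 * 0.966 = 10240
75–89: 11300 * 0.987 = 11153
90+: 4300 * 0.933 + 12000 * 0.549 = 4012 + 6588 = 10600
End of period: [3094, 7987, 8518, 3194, 10240, 11153, 10600]
— Period 2 —
Births: 7987 * 0.272 = 2172 ; 8518 * 0.212 = 1806 — total 3978
15–29: 3094 * 0.986 = 3051
30–44: 7987 * 0.968 = 7731
45–59: 8518 * 0.968 = 8245
60–74: 3194 * 0.966 = 3085
75–89: 10240 * 0.987 = 10107
90+: 11153 * 0.933 + 10600 * 0.549 = 10406 + 5819 = 16225
End of period: [3978, 3051, 7731, 8245, 3085, 10107, 16225]
— Period 3 —
Births: 3051 * 0.272 = 830 ; 7731 * 0.212 = 1639 — total 2469
15–29: 3978 * 0.986 = 3922
30–44: 3051 * 0.968 = 2953
45–59: 7731 * 0.968 = 7484
60–74: 8245 * 0.966 = 7965
75–89: 3085 * 0.987 = 3045
90+: 10107 * 0.933 + 16225 * 0.549 = 9430 + 8908 = 18338
End of period: [2469, 3922, 2953, 7484, 7965, 3045, 18338]

2469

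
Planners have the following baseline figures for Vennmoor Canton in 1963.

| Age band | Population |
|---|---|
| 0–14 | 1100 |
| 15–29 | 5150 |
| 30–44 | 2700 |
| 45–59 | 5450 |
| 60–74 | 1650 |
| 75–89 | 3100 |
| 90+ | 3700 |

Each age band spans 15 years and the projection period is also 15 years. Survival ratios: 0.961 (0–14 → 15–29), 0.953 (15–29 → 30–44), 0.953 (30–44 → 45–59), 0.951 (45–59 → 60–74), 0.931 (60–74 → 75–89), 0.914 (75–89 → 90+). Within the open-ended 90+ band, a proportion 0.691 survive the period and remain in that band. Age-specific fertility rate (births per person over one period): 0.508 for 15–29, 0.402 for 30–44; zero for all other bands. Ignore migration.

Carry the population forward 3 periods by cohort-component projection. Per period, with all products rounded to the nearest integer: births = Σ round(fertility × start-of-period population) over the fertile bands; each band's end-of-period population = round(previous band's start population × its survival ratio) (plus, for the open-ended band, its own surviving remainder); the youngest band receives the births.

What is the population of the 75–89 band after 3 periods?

2278

(Groups numbered youngest = 1 to oldest = 7.)
— Period 1 —
Births: 5150 × 0.508 = 2616 ; 2700 × 0.402 = 1085 ⇒ total 3701
Group 2: 1100 × 0.961 = 1057
Group 3: 5150 × 0.953 = 4908
Group 4: 2700 × 0.953 = 2573
Group 5: 5450 × 0.951 = 5183
Group 6: 1650 × 0.931 = 1536
Group 7: 3100 × 0.914 + 3700 × 0.691 = 2833 + 2557 = 5390
Giving 3701 / 1057 / 4908 / 2573 / 5183 / 1536 / 5390.
— Period 2 —
Births: 1057 × 0.508 = 537 ; 4908 × 0.402 = 1973 ⇒ total 2510
Group 2: 3701 × 0.961 = 3557
Group 3: 1057 × 0.953 = 1007
Group 4: 4908 × 0.953 = 4677
Group 5: 2573 × 0.951 = 2447
Group 6: 5183 × 0.931 = 4825
Group 7: 1536 × 0.914 + 5390 × 0.691 = 1404 + 3724 = 5128
Giving 2510 / 3557 / 1007 / 4677 / 2447 / 4825 / 5128.
— Period 3 —
Births: 3557 × 0.508 = 1807 ; 1007 × 0.402 = 405 ⇒ total 2212
Group 2: 2510 × 0.961 = 2412
Group 3: 3557 × 0.953 = 3390
Group 4: 1007 × 0.953 = 960
Group 5: 4677 × 0.951 = 4448
Group 6: 2447 × 0.931 = 2278
Group 7: 4825 × 0.914 + 5128 × 0.691 = 4410 + 3543 = 7953
Giving 2212 / 2412 / 3390 / 960 / 4448 / 2278 / 7953.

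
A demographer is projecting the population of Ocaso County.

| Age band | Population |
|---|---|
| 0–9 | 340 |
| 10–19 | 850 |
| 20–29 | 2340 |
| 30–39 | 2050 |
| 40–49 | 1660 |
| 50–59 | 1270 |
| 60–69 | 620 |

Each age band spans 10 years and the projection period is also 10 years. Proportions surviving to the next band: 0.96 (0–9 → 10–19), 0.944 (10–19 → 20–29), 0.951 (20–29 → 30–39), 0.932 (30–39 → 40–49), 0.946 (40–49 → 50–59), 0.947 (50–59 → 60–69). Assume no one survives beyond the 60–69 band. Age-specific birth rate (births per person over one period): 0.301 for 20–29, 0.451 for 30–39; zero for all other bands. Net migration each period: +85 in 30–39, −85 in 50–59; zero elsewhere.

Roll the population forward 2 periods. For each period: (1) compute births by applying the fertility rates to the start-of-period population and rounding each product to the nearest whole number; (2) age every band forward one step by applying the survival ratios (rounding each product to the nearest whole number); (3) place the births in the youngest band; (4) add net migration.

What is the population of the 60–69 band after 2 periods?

1406

Period 1.
Births: 2340 × 0.301 = 704  |  2050 × 0.451 = 925 — total 1629
10–19: 340 × 0.96 = 326
20–29: 850 × 0.944 = 802
30–39: 2340 × 0.951 = 2225
40–49: 2050 × 0.932 = 1911
50–59: 1660 × 0.946 = 1570
60–69: 1270 × 0.947 = 1203
Net migration: 30–39 + 85 → 2310; 50–59 − 85 → 1485
End of period: [1629, 326, 802, 2310, 1911, 1485, 1203]
Period 2.
Births: 802 × 0.301 = 241  |  2310 × 0.451 = 1042 — total 1283
10–19: 1629 × 0.96 = 1564
20–29: 326 × 0.944 = 308
30–39: 802 × 0.951 = 763
40–49: 2310 × 0.932 = 2153
50–59: 1911 × 0.946 = 1808
60–69: 1485 × 0.947 = 1406
Net migration: 30–39 + 85 → 848; 50–59 − 85 → 1723
End of period: [1283, 1564, 308, 848, 2153, 1723, 1406]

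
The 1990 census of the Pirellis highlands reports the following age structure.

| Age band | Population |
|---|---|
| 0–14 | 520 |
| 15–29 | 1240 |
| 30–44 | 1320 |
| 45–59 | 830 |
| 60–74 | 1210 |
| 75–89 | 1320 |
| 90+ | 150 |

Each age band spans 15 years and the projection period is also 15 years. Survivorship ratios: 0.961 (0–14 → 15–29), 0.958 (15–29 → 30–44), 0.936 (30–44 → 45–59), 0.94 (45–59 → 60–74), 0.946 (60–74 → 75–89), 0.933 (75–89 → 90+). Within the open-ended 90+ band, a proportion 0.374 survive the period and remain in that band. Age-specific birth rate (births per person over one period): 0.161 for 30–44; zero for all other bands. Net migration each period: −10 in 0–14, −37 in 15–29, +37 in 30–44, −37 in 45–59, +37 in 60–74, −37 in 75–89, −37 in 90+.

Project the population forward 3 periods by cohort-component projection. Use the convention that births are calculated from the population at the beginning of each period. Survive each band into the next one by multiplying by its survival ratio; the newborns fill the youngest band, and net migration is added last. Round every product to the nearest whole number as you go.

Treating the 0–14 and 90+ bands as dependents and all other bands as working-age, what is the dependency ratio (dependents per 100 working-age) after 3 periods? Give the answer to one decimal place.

After projecting period 1:
Births: 1320 × 0.161 = 213
15–29: 520 × 0.961 = 500
30–44: 1240 × 0.958 = 1188
45–59: 1320 × 0.936 = 1236
60–74: 830 × 0.94 = 780
75–89: 1210 × 0.946 = 1145
90+: 1320 × 0.933 + 150 × 0.374 = 1232 + 56 = 1288
Net migration: 0–14 − 10 → 203; 15–29 − 37 → 463; 30–44 + 37 → 1225; 45–59 − 37 → 1199; 60–74 + 37 → 817; 75–89 − 37 → 1108; 90+ − 37 → 1251
Population now: 0–14=203, 15–29=463, 30–44=1225, 45–59=1199, 60–74=817, 75–89=1108, 90+=1251
After projecting period 2:
Births: 1225 × 0.161 = 197
15–29: 203 × 0.961 = 195
30–44: 463 × 0.958 = 444
45–59: 1225 × 0.936 = 1147
60–74: 1199 × 0.94 = 1127
75–89: 817 × 0.946 = 773
90+: 1108 × 0.933 + 1251 × 0.374 = 1034 + 468 = 1502
Net migration: 0–14 − 10 → 187; 15–29 − 37 → 158; 30–44 + 37 → 481; 45–59 − 37 → 1110; 60–74 + 37 → 1164; 75–89 − 37 → 736; 90+ − 37 → 1465
Population now: 0–14=187, 15–29=158, 30–44=481, 45–59=1110, 60–74=1164, 75–89=736, 90+=1465
After projecting period 3:
Births: 481 × 0.161 = 77
15–29: 187 × 0.961 = 180
30–44: 158 × 0.958 = 151
45–59: 481 × 0.936 = 450
60–74: 1110 × 0.94 = 1043
75–89: 1164 × 0.946 = 1101
90+: 736 × 0.933 + 1465 × 0.374 = 687 + 548 = 1235
Net migration: 0–14 − 10 → 67; 15–29 − 37 → 143; 30–44 + 37 → 188; 45–59 − 37 → 413; 60–74 + 37 → 1080; 75–89 − 37 → 1064; 90+ − 37 → 1198
Population now: 0–14=67, 15–29=143, 30–44=188, 45–59=413, 60–74=1080, 75–89=1064, 90+=1198
Dependents (band 0–14 + band 90+) = 67 + 1198 = 1265; working-age = 2888; ratio = 1265/2888 × 100 = 43.8

43.8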